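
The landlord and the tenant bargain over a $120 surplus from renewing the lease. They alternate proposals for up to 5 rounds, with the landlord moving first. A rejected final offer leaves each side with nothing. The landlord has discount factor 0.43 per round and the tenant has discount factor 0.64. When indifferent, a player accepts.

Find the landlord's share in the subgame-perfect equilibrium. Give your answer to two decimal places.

64.18

Solve by backward induction from round 5.
Round 5 (the landlord proposes): the tenant will accept anything ≥ 0, so the landlord offers 0 and keeps 120.
Round 4 (the tenant proposes): the landlord can get 120 next round, worth 0.43 × 120 = 51.6 now, so the tenant offers 51.6, keeping 68.4.
Round 3 (the landlord proposes): the tenant can get 68.4 next round, worth 0.64 × 68.4 = 43.776 now; the landlord offers that and keeps 76.224.
Round 2 (the tenant proposes): the landlord can get 76.224 next round, worth 0.43 × 76.224 = 32.77632 now, so the tenant offers 32.77632, keeping 87.22368.
Round 1 (the landlord proposes): the tenant can get 87.22368 next round, worth 0.64 × 87.22368 = 55.8231552 now, so the landlord offers 55.8231552, keeping 64.1768448.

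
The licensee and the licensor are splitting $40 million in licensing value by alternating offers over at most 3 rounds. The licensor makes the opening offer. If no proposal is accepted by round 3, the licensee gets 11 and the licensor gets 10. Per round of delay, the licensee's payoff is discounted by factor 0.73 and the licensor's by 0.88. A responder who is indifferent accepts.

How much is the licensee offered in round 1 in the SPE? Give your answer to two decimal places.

Work backward from the last round.
Round 3 (the licensor proposes): the licensee gets 11 if talks fail, so the licensor offers 11 and keeps 29.
Round 2 (the licensee proposes): the licensor can get 29 next round, worth 0.88 × 29 = 25.52 now. The licensee offers 25.52 and keeps 40 − 25.52 = 14.48.
Round 1 (the licensor proposes): the licensee can get 14.48 next round, worth 0.73 × 14.48 = 10.5704 now; the licensor offers that and keeps 29.4296.

10.57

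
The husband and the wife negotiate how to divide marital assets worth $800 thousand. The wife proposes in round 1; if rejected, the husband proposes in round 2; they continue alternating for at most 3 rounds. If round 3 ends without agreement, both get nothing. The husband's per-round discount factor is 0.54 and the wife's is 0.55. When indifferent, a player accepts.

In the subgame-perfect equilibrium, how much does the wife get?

Solve by backward induction from round 3.
Round 3 (the wife proposes): rejection yields 0 for the husband; the wife offers 0 and keeps 800.
Round 2 (the husband proposes): the wife can get 800 next round, worth 0.55 × 800 = 440 now. The husband offers 440 and keeps 800 − 440 = 360.
Round 1 (the wife proposes): the husband can get 360 next round, worth 0.54 × 360 = 194.4 now; the wife offers that and keeps 605.6.

605.6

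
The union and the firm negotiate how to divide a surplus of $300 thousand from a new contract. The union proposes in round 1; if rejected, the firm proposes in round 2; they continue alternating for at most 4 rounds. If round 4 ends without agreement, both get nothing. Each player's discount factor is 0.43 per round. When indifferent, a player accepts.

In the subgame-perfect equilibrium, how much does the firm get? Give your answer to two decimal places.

Round 4 (the firm proposes): rejection yields 0 for the union; the firm offers 0 and keeps 300.
Round 3 (the union proposes): the firm can get 300 next round, worth 0.43 × 300 = 129 now, so the union offers 129, keeping 171.
Round 2 (the firm proposes): the union can get 171 next round, worth 0.43 × 171 = 73.53 now. The firm offers 73.53 and keeps 300 − 73.53 = 226.47.
Round 1 (the union proposes): the firm can get 226.47 next round, worth 0.43 × 226.47 = 97.3821 now. The union offers 97.3821 and keeps 300 − 97.3821 = 202.6179.

97.38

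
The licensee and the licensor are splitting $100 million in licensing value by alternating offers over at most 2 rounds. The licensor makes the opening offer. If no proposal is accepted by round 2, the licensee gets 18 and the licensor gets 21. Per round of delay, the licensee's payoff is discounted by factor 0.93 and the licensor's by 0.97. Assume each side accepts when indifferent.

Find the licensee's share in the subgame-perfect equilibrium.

73.47

Work backward from the last round.
Round 2 (the licensee proposes): the licensor gets 21 if talks fail, so the licensee offers 21 and keeps 79.
Round 1 (the licensor proposes): the licensee can get 79 next round, worth 0.93 × 79 = 73.47 now; the licensor offers that and keeps 26.53.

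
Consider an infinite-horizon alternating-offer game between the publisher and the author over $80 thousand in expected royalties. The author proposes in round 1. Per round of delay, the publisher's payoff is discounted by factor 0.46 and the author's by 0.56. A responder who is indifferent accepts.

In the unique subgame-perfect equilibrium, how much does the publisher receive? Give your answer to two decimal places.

21.81

In a stationary SPE each proposer offers the other exactly their discounted continuation value.
If the author keeps x when proposing and the publisher keeps y when proposing, then x = 80 − 0.46y and y = 80 − 0.56x.
Solving: x = 80(1 − 0.46) / (1 − 0.56·0.46) = 43.2 / 0.7424 ≈ 58.1897.
The publisher gets 80 − 58.1897 ≈ 21.8103.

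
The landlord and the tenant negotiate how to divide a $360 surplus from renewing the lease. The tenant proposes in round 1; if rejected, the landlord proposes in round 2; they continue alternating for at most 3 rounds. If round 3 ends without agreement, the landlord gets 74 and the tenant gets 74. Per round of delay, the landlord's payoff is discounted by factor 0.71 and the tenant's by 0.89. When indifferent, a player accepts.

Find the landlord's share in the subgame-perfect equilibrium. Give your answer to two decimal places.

Round 3 (the tenant proposes): the landlord gets 74 if talks fail, so the tenant offers 74 and keeps 286.
Round 2 (the landlord proposes): the tenant can get 286 next round, worth 0.89 × 286 = 254.54 now. The landlord offers 254.54 and keeps 360 − 254.54 = 105.46.
Round 1 (the tenant proposes): the landlord can get 105.46 next round, worth 0.71 × 105.46 = 74.8766 now; the tenant offers that and keeps 285.1234.

74.88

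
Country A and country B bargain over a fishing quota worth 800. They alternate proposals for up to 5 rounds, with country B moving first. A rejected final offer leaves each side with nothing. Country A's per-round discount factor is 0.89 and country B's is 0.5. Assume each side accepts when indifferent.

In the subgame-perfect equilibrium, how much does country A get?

Round 5 (country B proposes): rejection yields 0 for country A; country B offers 0 and keeps 800.
Round 4 (country A proposes): country B can get 800 next round, worth 0.5 × 800 = 400 now; country A offers that and keeps 400.
Round 3 (country B proposes): country A can get 400 next round, worth 0.89 × 400 = 356 now, so country B offers 356, keeping 444.
Round 2 (country A proposes): country B can get 444 next round, worth 0.5 × 444 = 222 now, so country A offers 222, keeping 578.
Round 1 (country B proposes): country A can get 578 next round, worth 0.89 × 578 = 514.42 now, so country B offers 514.42, keeping 285.58.

514.42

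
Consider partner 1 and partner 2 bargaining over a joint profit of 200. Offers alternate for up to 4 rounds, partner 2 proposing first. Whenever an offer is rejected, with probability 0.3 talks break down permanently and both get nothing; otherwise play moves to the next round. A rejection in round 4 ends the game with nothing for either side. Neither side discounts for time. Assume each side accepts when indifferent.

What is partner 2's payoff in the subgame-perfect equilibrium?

89.4

By backward induction:
Round 4 (partner 1 proposes): partner 2 will accept anything ≥ 0, so partner 1 offers 0 and keeps 200.
Round 3 (partner 2 proposes): rejecting gives partner 1 an expected 0.7 × 200 = 140. Partner 2 offers 140 and keeps 200 − 140 = 60.
Round 2 (partner 1 proposes): rejecting gives partner 2 an expected 0.7 × 60 = 42; partner 1 offers that and keeps 158.
Round 1 (partner 2 proposes): rejecting gives partner 1 an expected 0.7 × 158 = 110.6, so partner 2 offers 110.6, keeping 89.4.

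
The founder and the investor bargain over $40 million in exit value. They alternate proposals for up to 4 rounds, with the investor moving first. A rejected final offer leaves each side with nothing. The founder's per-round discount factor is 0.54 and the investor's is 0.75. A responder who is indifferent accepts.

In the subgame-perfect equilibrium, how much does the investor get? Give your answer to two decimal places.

Round 4 (the founder proposes): rejection yields 0 for the investor; the founder offers 0 and keeps 40.
Round 3 (the investor proposes): the founder can get 40 next round, worth 0.54 × 40 = 21.6 now; the investor offers that and keeps 18.4.
Round 2 (the founder proposes): the investor can get 18.4 next round, worth 0.75 × 18.4 = 13.8 now; the founder offers that and keeps 26.2.
Round 1 (the investor proposes): the founder can get 26.2 next round, worth 0.54 × 26.2 = 14.148 now. The investor offers 14.148 and keeps 40 − 14.148 = 25.852.

25.85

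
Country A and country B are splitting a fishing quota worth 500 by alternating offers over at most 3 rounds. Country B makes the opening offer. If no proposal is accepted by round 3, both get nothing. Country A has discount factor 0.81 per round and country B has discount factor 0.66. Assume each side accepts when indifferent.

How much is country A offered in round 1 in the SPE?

Round 3 (country B proposes): rejection yields 0 for country A; country B offers 0 and keeps 500.
Round 2 (country A proposes): country B can get 500 next round, worth 0.66 × 500 = 330 now. Country A offers 330 and keeps 500 − 330 = 170.
Round 1 (country B proposes): country A can get 170 next round, worth 0.81 × 170 = 137.7 now. Country B offers 137.7 and keeps 500 − 137.7 = 362.3.

137.7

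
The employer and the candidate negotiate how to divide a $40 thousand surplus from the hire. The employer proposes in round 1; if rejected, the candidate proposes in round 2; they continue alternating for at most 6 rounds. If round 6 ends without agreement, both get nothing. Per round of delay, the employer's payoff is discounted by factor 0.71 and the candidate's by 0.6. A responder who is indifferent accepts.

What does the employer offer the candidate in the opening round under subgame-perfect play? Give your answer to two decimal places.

Round 6 (the candidate proposes): rejection yields 0 for the employer; the candidate offers 0 and keeps 40.
Round 5 (the employer proposes): the candidate can get 40 next round, worth 0.6 × 40 = 24 now; the employer offers that and keeps 16.
Round 4 (the candidate proposes): the employer can get 16 next round, worth 0.71 × 16 = 11.36 now, so the candidate offers 11.36, keeping 28.64.
Round 3 (the employer proposes): the candidate can get 28.64 next round, worth 0.6 × 28.64 = 17.184 now. The employer offers 17.184 and keeps 40 − 17.184 = 22.816.
Round 2 (the candidate proposes): the employer can get 22.816 next round, worth 0.71 × 22.816 = 16.19936 now; the candidate offers that and keeps 23.80064.
Round 1 (the employer proposes): the candidate can get 23.80064 next round, worth 0.6 × 23.80064 = 14.280384 now. The employer offers 14.280384 and keeps 40 − 14.280384 = 25.719616.

14.28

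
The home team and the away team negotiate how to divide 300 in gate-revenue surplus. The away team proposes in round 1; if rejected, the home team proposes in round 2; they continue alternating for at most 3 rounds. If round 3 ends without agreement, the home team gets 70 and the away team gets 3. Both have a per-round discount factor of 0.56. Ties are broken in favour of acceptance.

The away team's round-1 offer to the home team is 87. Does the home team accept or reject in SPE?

Reject

Work out the home team's continuation value if the offer is rejected.
Round 3 (the away team proposes): the home team gets 70 if talks fail, so the away team offers 70 and keeps 230.
Round 2 (the home team proposes): the away team can get 230 next round, worth 0.56 × 230 = 128.8 now, so the home team offers 128.8, keeping 171.2.
So by rejecting in round 1, the home team gets 171.2 next round, worth 0.56 × 171.2 = 95.872 now.
Offer 87 < 95.872, so the home team rejects.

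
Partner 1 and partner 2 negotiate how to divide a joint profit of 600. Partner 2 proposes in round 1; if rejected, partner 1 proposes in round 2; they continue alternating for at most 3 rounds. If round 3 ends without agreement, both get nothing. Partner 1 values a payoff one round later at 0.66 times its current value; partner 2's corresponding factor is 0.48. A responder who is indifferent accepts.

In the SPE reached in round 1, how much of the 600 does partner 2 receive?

Round 3 (partner 2 proposes): rejection yields 0 for partner 1; partner 2 offers 0 and keeps 600.
Round 2 (partner 1 proposes): partner 2 can get 600 next round, worth 0.48 × 600 = 288 now; partner 1 offers that and keeps 312.
Round 1 (partner 2 proposes): partner 1 can get 312 next round, worth 0.66 × 312 = 205.92 now; partner 2 offers that and keeps 394.08.

394.08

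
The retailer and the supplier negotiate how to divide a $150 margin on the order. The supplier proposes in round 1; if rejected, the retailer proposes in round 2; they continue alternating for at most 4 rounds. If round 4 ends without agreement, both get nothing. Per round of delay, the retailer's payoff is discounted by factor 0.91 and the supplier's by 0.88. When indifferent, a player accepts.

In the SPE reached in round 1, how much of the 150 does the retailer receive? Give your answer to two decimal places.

Round 4 (the retailer proposes): the supplier will accept anything ≥ 0, so the retailer offers 0 and keeps 150.
Round 3 (the supplier proposes): the retailer can get 150 next round, worth 0.91 × 150 = 136.5 now; the supplier offers that and keeps 13.5.
Round 2 (the retailer proposes): the supplier can get 13.5 next round, worth 0.88 × 13.5 = 11.88 now, so the retailer offers 11.88, keeping 138.12.
Round 1 (the supplier proposes): the retailer can get 138.12 next round, worth 0.91 × 138.12 = 125.6892 now; the supplier offers that and keeps 24.3108.

125.69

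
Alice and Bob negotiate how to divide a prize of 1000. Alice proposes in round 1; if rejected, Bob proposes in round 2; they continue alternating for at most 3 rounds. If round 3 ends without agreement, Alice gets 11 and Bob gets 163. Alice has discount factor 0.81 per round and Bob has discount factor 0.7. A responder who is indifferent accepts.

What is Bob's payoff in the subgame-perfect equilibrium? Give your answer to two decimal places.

Round 3 (Alice proposes): Bob gets 163 if talks fail, so Alice offers 163 and keeps 837.
Round 2 (Bob proposes): Alice can get 837 next round, worth 0.81 × 837 = 677.97 now, so Bob offers 677.97, keeping 322.03.
Round 1 (Alice proposes): Bob can get 322.03 next round, worth 0.7 × 322.03 = 225.421 now. Alice offers 225.421 and keeps 1000 − 225.421 = 774.579.

225.42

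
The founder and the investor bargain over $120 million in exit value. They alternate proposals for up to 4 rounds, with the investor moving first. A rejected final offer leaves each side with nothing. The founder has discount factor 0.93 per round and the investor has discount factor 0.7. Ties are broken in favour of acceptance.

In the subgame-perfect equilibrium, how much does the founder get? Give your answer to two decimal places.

106.13

Round 4 (the founder proposes): the investor will accept anything ≥ 0, so the founder offers 0 and keeps 120.
Round 3 (the investor proposes): the founder can get 120 next round, worth 0.93 × 120 = 111.6 now; the investor offers that and keeps 8.4.
Round 2 (the founder proposes): the investor can get 8.4 next round, worth 0.7 × 8.4 = 5.88 now, so the founder offers 5.88, keeping 114.12.
Round 1 (the investor proposes): the founder can get 114.12 next round, worth 0.93 × 114.12 = 106.1316 now; the investor offers that and keeps 13.8684.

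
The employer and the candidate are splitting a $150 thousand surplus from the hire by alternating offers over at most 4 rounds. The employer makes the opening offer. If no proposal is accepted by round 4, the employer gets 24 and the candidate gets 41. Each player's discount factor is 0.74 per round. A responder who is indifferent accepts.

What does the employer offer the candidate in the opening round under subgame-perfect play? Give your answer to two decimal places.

Round 4 (the candidate proposes): the employer gets 24 if talks fail, so the candidate offers 24 and keeps 126.
Round 3 (the employer proposes): the candidate can get 126 next round, worth 0.74 × 126 = 93.24 now, so the employer offers 93.24, keeping 56.76.
Round 2 (the candidate proposes): the employer can get 56.76 next round, worth 0.74 × 56.76 = 42.0024 now, so the candidate offers 42.0024, keeping 107.9976.
Round 1 (the employer proposes): the candidate can get 107.9976 next round, worth 0.74 × 107.9976 = 79.918224 now, so the employer offers 79.918224, keeping 70.081776.

79.92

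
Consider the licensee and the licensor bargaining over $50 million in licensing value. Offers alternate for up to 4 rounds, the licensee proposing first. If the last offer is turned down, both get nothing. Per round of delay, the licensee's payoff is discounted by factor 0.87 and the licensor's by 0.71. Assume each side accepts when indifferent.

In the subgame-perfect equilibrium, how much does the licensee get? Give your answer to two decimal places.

23.46

Solve by backward induction from round 4.
Round 4 (the licensor proposes): the licensee will accept anything ≥ 0, so the licensor offers 0 and keeps 50.
Round 3 (the licensee proposes): the licensor can get 50 next round, worth 0.71 × 50 = 35.5 now; the licensee offers that and keeps 14.5.
Round 2 (the licensor proposes): the licensee can get 14.5 next round, worth 0.87 × 14.5 = 12.615 now, so the licensor offers 12.615, keeping 37.385.
Round 1 (the licensee proposes): the licensor can get 37.385 next round, worth 0.71 × 37.385 = 26.54335 now. The licensee offers 26.54335 and keeps 50 − 26.54335 = 23.45665.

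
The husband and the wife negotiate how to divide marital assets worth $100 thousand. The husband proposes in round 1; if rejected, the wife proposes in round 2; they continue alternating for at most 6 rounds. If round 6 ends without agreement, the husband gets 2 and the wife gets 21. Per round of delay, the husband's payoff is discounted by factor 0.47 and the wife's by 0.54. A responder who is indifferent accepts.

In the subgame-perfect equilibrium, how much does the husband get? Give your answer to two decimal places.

60.71

Round 6 (the wife proposes): the husband gets 2 if talks fail, so the wife offers 2 and keeps 98.
Round 5 (the husband proposes): the wife can get 98 next round, worth 0.54 × 98 = 52.92 now; the husband offers that and keeps 47.08.
Round 4 (the wife proposes): the husband can get 47.08 next round, worth 0.47 × 47.08 = 22.1276 now; the wife offers that and keeps 77.8724.
Round 3 (the husband proposes): the wife can get 77.8724 next round, worth 0.54 × 77.8724 = 42.051096 now. The husband offers 42.051096 and keeps 100 − 42.051096 = 57.948904.
Round 2 (the wife proposes): the husband can get 57.948904 next round, worth 0.47 × 57.948904 = 27.23598488 now; the wife offers that and keeps 72.76401512.
Round 1 (the husband proposes): the wife can get 72.76401512 next round, worth 0.54 × 72.76401512 = 39.2925681648 now. The husband offers 39.2925681648 and keeps 100 − 39.2925681648 = 60.7074318352.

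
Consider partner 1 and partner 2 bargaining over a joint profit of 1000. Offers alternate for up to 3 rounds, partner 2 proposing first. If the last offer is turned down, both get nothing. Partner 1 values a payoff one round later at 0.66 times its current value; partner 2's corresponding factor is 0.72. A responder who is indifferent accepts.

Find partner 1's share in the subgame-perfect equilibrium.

184.8

By backward induction:
Round 3 (partner 2 proposes): rejection yields 0 for partner 1; partner 2 offers 0 and keeps 1000.
Round 2 (partner 1 proposes): partner 2 can get 1000 next round, worth 0.72 × 1000 = 720 now. Partner 1 offers 720 and keeps 1000 − 720 = 280.
Round 1 (partner 2 proposes): partner 1 can get 280 next round, worth 0.66 × 280 = 184.8 now, so partner 2 offers 184.8, keeping 815.2.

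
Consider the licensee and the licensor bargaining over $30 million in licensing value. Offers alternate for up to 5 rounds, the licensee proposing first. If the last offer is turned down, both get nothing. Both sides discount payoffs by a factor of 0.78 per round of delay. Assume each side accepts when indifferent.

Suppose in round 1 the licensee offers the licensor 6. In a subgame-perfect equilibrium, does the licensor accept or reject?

Reject

Round 5 (the licensee proposes): rejection yields 0 for the licensor; the licensee offers 0 and keeps 30.
Round 4 (the licensor proposes): the licensee can get 30 next round, worth 0.78 × 30 = 23.4 now; the licensor offers that and keeps 6.6.
Round 3 (the licensee proposes): the licensor can get 6.6 next round, worth 0.78 × 6.6 = 5.148 now, so the licensee offers 5.148, keeping 24.852.
Round 2 (the licensor proposes): the licensee can get 24.852 next round, worth 0.78 × 24.852 = 19.38456 now, so the licensor offers 19.38456, keeping 10.61544.
So by rejecting in round 1, the licensor gets 10.61544 next round, worth 0.78 × 10.61544 = 8.2800432 now.
Offer 6 < 8.2800432, so the licensor rejects.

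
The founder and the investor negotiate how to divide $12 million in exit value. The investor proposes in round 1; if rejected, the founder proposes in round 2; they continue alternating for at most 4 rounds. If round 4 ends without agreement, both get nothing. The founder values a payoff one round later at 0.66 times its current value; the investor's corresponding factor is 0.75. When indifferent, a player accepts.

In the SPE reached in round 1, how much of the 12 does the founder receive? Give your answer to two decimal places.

Solve by backward induction from round 4.
Round 4 (the founder proposes): the investor will accept anything ≥ 0, so the founder offers 0 and keeps 12.
Round 3 (the investor proposes): the founder can get 12 next round, worth 0.66 × 12 = 7.92 now. The investor offers 7.92 and keeps 12 − 7.92 = 4.08.
Round 2 (the founder proposes): the investor can get 4.08 next round, worth 0.75 × 4.08 = 3.06 now, so the founder offers 3.06, keeping 8.94.
Round 1 (the investor proposes): the founder can get 8.94 next round, worth 0.66 × 8.94 = 5.9004 now; the investor offers that and keeps 6.0996.

5.90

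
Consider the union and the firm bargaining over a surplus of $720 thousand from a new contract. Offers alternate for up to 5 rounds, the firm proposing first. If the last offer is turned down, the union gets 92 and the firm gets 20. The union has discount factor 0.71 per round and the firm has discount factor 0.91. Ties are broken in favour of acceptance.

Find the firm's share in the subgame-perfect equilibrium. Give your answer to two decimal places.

By backward induction:
Round 5 (the firm proposes): the union gets 92 if talks fail, so the firm offers 92 and keeps 628.
Round 4 (the union proposes): the firm can get 628 next round, worth 0.91 × 628 = 571.48 now; the union offers that and keeps 148.52.
Round 3 (the firm proposes): the union can get 148.52 next round, worth 0.71 × 148.52 = 105.4492 now, so the firm offers 105.4492, keeping 614.5508.
Round 2 (the union proposes): the firm can get 614.5508 next round, worth 0.91 × 614.5508 = 559.241228 now, so the union offers 559.241228, keeping 160.758772.
Round 1 (the firm proposes): the union can get 160.758772 next round, worth 0.71 × 160.758772 = 114.13872812 now. The firm offers 114.13872812 and keeps 720 − 114.13872812 = 605.86127188.

605.86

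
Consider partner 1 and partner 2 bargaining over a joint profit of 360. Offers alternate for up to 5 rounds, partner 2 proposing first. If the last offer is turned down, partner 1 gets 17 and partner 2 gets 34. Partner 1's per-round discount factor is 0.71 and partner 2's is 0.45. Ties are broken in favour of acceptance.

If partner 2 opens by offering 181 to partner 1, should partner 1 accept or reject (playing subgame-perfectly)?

Work out partner 1's continuation value if the offer is rejected.
Round 5 (partner 2 proposes): partner 1 gets 17 if talks fail, so partner 2 offers 17 and keeps 343.
Round 4 (partner 1 proposes): partner 2 can get 343 next round, worth 0.45 × 343 = 154.35 now, so partner 1 offers 154.35, keeping 205.65.
Round 3 (partner 2 proposes): partner 1 can get 205.65 next round, worth 0.71 × 205.65 = 146.0115 now, so partner 2 offers 146.0115, keeping 213.9885.
Round 2 (partner 1 proposes): partner 2 can get 213.9885 next round, worth 0.45 × 213.9885 = 96.294825 now; partner 1 offers that and keeps 263.705175.
So by rejecting in round 1, partner 1 gets 263.705175 next round, worth 0.71 × 263.705175 = 187.23067425 now.
Offer 181 < 187.23067425, so partner 1 rejects.

Reject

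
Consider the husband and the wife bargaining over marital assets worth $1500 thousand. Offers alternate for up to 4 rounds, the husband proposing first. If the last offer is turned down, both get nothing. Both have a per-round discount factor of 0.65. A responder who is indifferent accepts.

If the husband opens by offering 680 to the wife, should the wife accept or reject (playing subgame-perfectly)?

Work out the wife's continuation value if the offer is rejected.
Round 4 (the wife proposes): rejection yields 0 for the husband; the wife offers 0 and keeps 1500.
Round 3 (the husband proposes): the wife can get 1500 next round, worth 0.65 × 1500 = 975 now; the husband offers that and keeps 525.
Round 2 (the wife proposes): the husband can get 525 next round, worth 0.65 × 525 = 341.25 now; the wife offers that and keeps 1158.75.
So by rejecting in round 1, the wife gets 1158.75 next round, worth 0.65 × 1158.75 = 753.1875 now.
Offer 680 < 753.1875, so the wife rejects.

Reject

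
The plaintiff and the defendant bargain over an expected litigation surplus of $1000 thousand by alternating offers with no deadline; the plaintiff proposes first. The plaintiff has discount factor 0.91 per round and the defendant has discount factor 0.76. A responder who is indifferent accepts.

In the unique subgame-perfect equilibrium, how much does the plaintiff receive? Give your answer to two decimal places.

In a stationary SPE each proposer offers the other exactly their discounted continuation value.
If the plaintiff keeps x when proposing and the defendant keeps y when proposing, then x = 1000 − 0.76y and y = 1000 − 0.91x.
Solving: x = 1000(1 − 0.76) / (1 − 0.91·0.76) = 240 / 0.3084 ≈ 778.2101.
The defendant gets 1000 − 778.2101 ≈ 221.7899.

778.21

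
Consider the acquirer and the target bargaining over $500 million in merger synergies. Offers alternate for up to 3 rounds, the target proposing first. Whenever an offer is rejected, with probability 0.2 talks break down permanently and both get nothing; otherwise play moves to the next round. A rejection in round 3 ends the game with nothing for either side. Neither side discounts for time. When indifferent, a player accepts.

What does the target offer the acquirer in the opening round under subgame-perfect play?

80

Round 3 (the target proposes): rejection yields 0 for the acquirer; the target offers 0 and keeps 500.
Round 2 (the acquirer proposes): rejecting gives the target an expected 0.8 × 500 = 400, so the acquirer offers 400, keeping 100.
Round 1 (the target proposes): rejecting gives the acquirer an expected 0.8 × 100 = 80. The target offers 80 and keeps 500 − 80 = 420.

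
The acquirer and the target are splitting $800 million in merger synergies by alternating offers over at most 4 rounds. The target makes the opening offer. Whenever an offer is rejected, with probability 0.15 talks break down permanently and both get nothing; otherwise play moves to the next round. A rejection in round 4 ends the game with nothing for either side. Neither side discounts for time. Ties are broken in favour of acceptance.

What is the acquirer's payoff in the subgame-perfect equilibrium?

Round 4 (the acquirer proposes): rejection yields 0 for the target; the acquirer offers 0 and keeps 800.
Round 3 (the target proposes): rejecting gives the acquirer an expected 0.85 × 800 = 680, so the target offers 680, keeping 120.
Round 2 (the acquirer proposes): rejecting gives the target an expected 0.85 × 120 = 102, so the acquirer offers 102, keeping 698.
Round 1 (the target proposes): rejecting gives the acquirer an expected 0.85 × 698 = 593.3; the target offers that and keeps 206.7.

593.3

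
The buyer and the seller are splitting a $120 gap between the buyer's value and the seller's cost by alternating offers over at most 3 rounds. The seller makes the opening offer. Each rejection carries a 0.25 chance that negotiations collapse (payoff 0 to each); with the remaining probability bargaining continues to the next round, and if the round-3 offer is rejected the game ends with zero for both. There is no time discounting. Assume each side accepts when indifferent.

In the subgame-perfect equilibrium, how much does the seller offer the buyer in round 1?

22.5

By backward induction:
Round 3 (the seller proposes): rejection yields 0 for the buyer; the seller offers 0 and keeps 120.
Round 2 (the buyer proposes): rejecting gives the seller an expected 0.75 × 120 = 90. The buyer offers 90 and keeps 120 − 90 = 30.
Round 1 (the seller proposes): rejecting gives the buyer an expected 0.75 × 30 = 22.5; the seller offers that and keeps 97.5.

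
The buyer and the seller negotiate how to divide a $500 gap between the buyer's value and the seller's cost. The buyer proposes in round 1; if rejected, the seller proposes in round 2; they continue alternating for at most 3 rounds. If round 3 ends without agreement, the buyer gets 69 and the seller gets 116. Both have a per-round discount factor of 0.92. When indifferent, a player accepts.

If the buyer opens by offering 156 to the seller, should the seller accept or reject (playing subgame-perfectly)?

Accept

Work out the seller's continuation value if the offer is rejected.
Round 3 (the buyer proposes): the seller gets 116 if talks fail, so the buyer offers 116 and keeps 384.
Round 2 (the seller proposes): the buyer can get 384 next round, worth 0.92 × 384 = 353.28 now, so the seller offers 353.28, keeping 146.72.
So by rejecting in round 1, the seller gets 146.72 next round, worth 0.92 × 146.72 = 134.9824 now.
Offer 156 ≥ 134.9824, so the seller accepts.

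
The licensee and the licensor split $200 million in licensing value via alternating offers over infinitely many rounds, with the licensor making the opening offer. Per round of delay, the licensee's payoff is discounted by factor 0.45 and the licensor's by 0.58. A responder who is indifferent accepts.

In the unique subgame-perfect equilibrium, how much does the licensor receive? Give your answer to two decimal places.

Let x be the licensor's share when the licensor proposes and y be the licensee's share when the licensee proposes.
The licensee accepts iff offered ≥ 0.45·y, so x = 200 − 0.45y. Symmetrically y = 200 − 0.58x.
Substituting: x = 200 − 0.45(200 − 0.58x), giving x(1 − 0.58·0.45) = 200(1 − 0.45).
So x = 200 × 0.55 / 0.739 ≈ 148.8498, and the licensee receives 200 − x ≈ 51.1502.

148.85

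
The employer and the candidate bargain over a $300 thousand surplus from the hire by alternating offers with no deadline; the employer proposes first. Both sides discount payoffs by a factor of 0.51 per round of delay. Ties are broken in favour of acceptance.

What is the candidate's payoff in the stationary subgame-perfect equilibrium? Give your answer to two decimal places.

Let x be the employer's share when the employer proposes and y be the candidate's share when the candidate proposes.
The candidate accepts iff offered ≥ 0.51·y, so x = 300 − 0.51y. Symmetrically y = 300 − 0.51x.
Substituting: x = 300 − 0.51(300 − 0.51x), giving x(1 − 0.51·0.51) = 300(1 − 0.51).
So x = 300 × 0.49 / 0.7399 ≈ 198.6755, and the candidate receives 300 − x ≈ 101.3245.

101.32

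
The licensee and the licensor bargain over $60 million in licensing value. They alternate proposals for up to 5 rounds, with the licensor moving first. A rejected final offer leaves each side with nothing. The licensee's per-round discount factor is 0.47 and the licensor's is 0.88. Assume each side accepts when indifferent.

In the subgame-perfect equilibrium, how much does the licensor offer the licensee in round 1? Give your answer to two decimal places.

4.78

Round 5 (the licensor proposes): rejection yields 0 for the licensee; the licensor offers 0 and keeps 60.
Round 4 (the licensee proposes): the licensor can get 60 next round, worth 0.88 × 60 = 52.8 now. The licensee offers 52.8 and keeps 60 − 52.8 = 7.2.
Round 3 (the licensor proposes): the licensee can get 7.2 next round, worth 0.47 × 7.2 = 3.384 now; the licensor offers that and keeps 56.616.
Round 2 (the licensee proposes): the licensor can get 56.616 next round, worth 0.88 × 56.616 = 49.82208 now; the licensee offers that and keeps 10.17792.
Round 1 (the licensor proposes): the licensee can get 10.17792 next round, worth 0.47 × 10.17792 = 4.7836224 now, so the licensor offers 4.7836224, keeping 55.2163776.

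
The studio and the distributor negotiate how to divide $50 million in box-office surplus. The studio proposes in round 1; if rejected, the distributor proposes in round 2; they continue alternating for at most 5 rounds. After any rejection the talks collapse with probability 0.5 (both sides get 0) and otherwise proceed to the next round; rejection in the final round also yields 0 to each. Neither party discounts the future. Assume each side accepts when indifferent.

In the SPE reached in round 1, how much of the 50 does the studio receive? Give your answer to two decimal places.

34.38

Round 5 (the studio proposes): rejection yields 0 for the distributor; the studio offers 0 and keeps 50.
Round 4 (the distributor proposes): rejecting gives the studio an expected 0.5 × 50 = 25, so the distributor offers 25, keeping 25.
Round 3 (the studio proposes): rejecting gives the distributor an expected 0.5 × 25 = 12.5, so the studio offers 12.5, keeping 37.5.
Round 2 (the distributor proposes): rejecting gives the studio an expected 0.5 × 37.5 = 18.75. The distributor offers 18.75 and keeps 50 − 18.75 = 31.25.
Round 1 (the studio proposes): rejecting gives the distributor an expected 0.5 × 31.25 = 15.625, so the studio offers 15.625, keeping 34.375.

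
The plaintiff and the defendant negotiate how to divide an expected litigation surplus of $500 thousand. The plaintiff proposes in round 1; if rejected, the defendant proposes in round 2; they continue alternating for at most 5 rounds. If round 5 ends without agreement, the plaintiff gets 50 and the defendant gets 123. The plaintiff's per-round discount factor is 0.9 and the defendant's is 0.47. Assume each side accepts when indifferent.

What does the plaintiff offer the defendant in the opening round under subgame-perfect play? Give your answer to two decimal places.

Solve by backward induction from round 5.
Round 5 (the plaintiff proposes): the defendant gets 123 if talks fail, so the plaintiff offers 123 and keeps 377.
Round 4 (the defendant proposes): the plaintiff can get 377 next round, worth 0.9 × 377 = 339.3 now. The defendant offers 339.3 and keeps 500 − 339.3 = 160.7.
Round 3 (the plaintiff proposes): the defendant can get 160.7 next round, worth 0.47 × 160.7 = 75.529 now; the plaintiff offers that and keeps 424.471.
Round 2 (the defendant proposes): the plaintiff can get 424.471 next round, worth 0.9 × 424.471 = 382.0239 now, so the defendant offers 382.0239, keeping 117.9761.
Round 1 (the plaintiff proposes): the defendant can get 117.9761 next round, worth 0.47 × 117.9761 = 55.448767 now. The plaintiff offers 55.448767 and keeps 500 − 55.448767 = 444.551233.

55.45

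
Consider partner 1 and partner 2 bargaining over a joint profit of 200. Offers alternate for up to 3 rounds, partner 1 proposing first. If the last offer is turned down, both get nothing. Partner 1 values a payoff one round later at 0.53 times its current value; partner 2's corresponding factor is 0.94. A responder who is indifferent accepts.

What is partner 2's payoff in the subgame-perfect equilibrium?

88.36

By backward induction:
Round 3 (partner 1 proposes): partner 2 will accept anything ≥ 0, so partner 1 offers 0 and keeps 200.
Round 2 (partner 2 proposes): partner 1 can get 200 next round, worth 0.53 × 200 = 106 now. Partner 2 offers 106 and keeps 200 − 106 = 94.
Round 1 (partner 1 proposes): partner 2 can get 94 next round, worth 0.94 × 94 = 88.36 now; partner 1 offers that and keeps 111.64.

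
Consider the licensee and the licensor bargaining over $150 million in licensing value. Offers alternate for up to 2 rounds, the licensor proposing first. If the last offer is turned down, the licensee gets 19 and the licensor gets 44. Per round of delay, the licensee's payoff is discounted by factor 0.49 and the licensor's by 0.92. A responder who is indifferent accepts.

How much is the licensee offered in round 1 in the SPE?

Round 2 (the licensee proposes): the licensor gets 44 if talks fail, so the licensee offers 44 and keeps 106.
Round 1 (the licensor proposes): the licensee can get 106 next round, worth 0.49 × 106 = 51.94 now, so the licensor offers 51.94, keeping 98.06.

51.94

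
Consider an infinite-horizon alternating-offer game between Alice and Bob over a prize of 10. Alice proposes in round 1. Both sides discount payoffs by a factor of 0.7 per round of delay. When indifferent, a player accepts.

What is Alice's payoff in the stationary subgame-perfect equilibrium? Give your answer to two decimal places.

5.88

In a stationary SPE each proposer offers the other exactly their discounted continuation value.
If Alice keeps x when proposing and Bob keeps y when proposing, then x = 10 − 0.7y and y = 10 − 0.7x.
Solving: x = 10(1 − 0.7) / (1 − 0.7·0.7) = 3 / 0.51 ≈ 5.8824.
Bob gets 10 − 5.8824 ≈ 4.1176.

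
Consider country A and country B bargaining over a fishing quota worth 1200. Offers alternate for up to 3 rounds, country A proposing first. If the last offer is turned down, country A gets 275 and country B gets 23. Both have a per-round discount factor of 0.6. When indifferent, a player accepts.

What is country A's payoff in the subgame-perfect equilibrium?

By backward induction:
Round 3 (country A proposes): country B gets 23 if talks fail, so country A offers 23 and keeps 1177.
Round 2 (country B proposes): country A can get 1177 next round, worth 0.6 × 1177 = 706.2 now. Country B offers 706.2 and keeps 1200 − 706.2 = 493.8.
Round 1 (country A proposes): country B can get 493.8 next round, worth 0.6 × 493.8 = 296.28 now. Country A offers 296.28 and keeps 1200 − 296.28 = 903.72.

903.72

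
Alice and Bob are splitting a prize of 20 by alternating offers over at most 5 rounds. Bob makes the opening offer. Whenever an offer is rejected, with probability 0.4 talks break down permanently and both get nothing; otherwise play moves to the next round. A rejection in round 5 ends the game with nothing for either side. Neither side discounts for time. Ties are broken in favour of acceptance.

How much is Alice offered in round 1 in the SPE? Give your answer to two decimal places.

6.53

Round 5 (Bob proposes): rejection yields 0 for Alice; Bob offers 0 and keeps 20.
Round 4 (Alice proposes): rejecting gives Bob an expected 0.6 × 20 = 12. Alice offers 12 and keeps 20 − 12 = 8.
Round 3 (Bob proposes): rejecting gives Alice an expected 0.6 × 8 = 4.8. Bob offers 4.8 and keeps 20 − 4.8 = 15.2.
Round 2 (Alice proposes): rejecting gives Bob an expected 0.6 × 15.2 = 9.12. Alice offers 9.12 and keeps 20 − 9.12 = 10.88.
Round 1 (Bob proposes): rejecting gives Alice an expected 0.6 × 10.88 = 6.528; Bob offers that and keeps 13.472.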